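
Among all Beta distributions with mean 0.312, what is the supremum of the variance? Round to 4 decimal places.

0.2147

For fixed mean μ the Beta variance is μ(1−μ)/(α+β+1), increasing as α+β decreases.
Its least upper bound (not attained) is μ(1−μ) = 0.312·0.688 = 0.2147.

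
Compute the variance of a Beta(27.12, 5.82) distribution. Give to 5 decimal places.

Var = αβ/[(α+β)²(α+β+1)] = (27.12×5.82)/(32.94²×33.94) = 157.8384/36826.379784 = 0.00429.

0.00429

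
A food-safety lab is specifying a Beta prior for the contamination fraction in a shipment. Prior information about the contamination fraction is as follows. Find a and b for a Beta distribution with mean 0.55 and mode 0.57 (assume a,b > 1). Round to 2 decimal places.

With s = a+b: μ = a/s and mode = (a−1)/(s−2). Eliminating a = μs,
μs − 1 = m(s−2) ⇒ s(μ−m) = 1−2m ⇒ s = -0.14/-0.02 = 7.0000.
So a = μs = 3.85, b = (1−μ)s = 3.15.

a = 3.85, b = 3.15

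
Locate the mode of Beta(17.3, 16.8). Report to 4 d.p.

With α,β > 1, mode = (α−1)/(α+β−2) = 16.3/32.1 = 0.5078.

0.5078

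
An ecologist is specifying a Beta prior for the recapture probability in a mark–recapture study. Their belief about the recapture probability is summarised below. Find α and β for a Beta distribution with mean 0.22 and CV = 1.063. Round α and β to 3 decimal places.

α = 0.470, β = 1.667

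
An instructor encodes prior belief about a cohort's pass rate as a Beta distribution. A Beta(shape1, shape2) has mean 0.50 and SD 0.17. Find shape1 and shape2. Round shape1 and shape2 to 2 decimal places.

shape1 = 3.83, shape2 = 3.83

First σ² = 0.0289. Setting shape1 = μn, shape2 = (1−μ)n with n = shape1+shape2,
μ(1−μ)/(n+1) = 0.0289 ⇒ n+1 = 0.2500/0.0289 = 8.6505 ⇒ n = 7.6505.
Hence shape1 = 0.50×7.6505 = 3.83, shape2 = 0.50×7.6505 = 3.83.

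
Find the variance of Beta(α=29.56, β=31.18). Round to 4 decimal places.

Var = αβ/[(α+β)²(α+β+1)] = (29.56×31.18)/(60.74²×61.74) = 921.6808/227780.320824 = 0.0040.

0.0040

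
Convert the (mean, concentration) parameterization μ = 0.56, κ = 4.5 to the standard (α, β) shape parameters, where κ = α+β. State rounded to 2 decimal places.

α = μκ = 0.56×4.5 = 2.52 and β = (1−μ)κ = 0.44×4.5 = 1.98.

α = 2.52, β = 1.98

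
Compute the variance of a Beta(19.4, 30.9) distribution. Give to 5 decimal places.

μ = 19.4/50.3 = 0.385686; Var = μ(1−μ)/(α+β+1) = 0.2369323/51.3 = 0.00462.

0.00462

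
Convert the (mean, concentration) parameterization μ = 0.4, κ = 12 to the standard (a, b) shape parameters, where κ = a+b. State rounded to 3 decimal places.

a = 4.800, b = 7.200

a = μκ = 0.4×12 = 4.800 and b = (1−μ)κ = 0.6×12 = 7.200.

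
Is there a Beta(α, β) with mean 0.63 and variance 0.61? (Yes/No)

For any Beta, Var(X) < E[X]·(1−E[X]).
Here μ(1−μ) = 0.63×0.37 = 0.2331, and 0.61 ≥ 0.2331.

No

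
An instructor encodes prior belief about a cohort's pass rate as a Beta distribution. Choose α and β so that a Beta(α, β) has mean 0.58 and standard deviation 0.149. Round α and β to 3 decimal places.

α = 5.784, β = 4.188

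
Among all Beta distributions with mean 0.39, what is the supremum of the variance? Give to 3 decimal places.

Var = μ(1−μ)/(α+β+1), which approaches μ(1−μ) as α+β → 0.
So the supremum is μ(1−μ) = 0.39×0.61 = 0.238.

0.238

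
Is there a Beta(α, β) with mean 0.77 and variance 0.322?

No

A Beta with mean μ has variance μ(1−μ)/(α+β+1) < μ(1−μ).
Here μ(1−μ) = 0.77×0.23 = 0.1771, and 0.322 ≥ 0.1771.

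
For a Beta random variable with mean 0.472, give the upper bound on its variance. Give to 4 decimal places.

Var = μ(1−μ)/(α+β+1), which approaches μ(1−μ) as α+β → 0.
So the supremum is μ(1−μ) = 0.472×0.528 = 0.2492.

0.2492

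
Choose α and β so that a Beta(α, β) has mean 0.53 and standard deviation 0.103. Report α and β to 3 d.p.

α = 11.914, β = 10.566

Variance = 0.103² = 0.010609. The moment-matching identity α+β = μ(1−μ)/Var − 1 gives
α+β = 0.2491/0.010609 − 1 = 22.4801, so α = μ·22.4801 = 11.914 and β = (1−μ)·22.4801 = 10.566.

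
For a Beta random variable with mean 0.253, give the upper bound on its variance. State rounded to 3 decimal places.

For fixed mean μ the Beta variance is μ(1−μ)/(α+β+1), increasing as α+β decreases.
Its least upper bound (not attained) is μ(1−μ) = 0.253·0.747 = 0.189.

0.189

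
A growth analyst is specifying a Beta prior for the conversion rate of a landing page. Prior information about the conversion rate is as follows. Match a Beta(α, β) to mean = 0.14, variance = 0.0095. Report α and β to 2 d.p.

Write ν = α+β; then α = μν and Var = μ(1−μ)/(ν+1).
ν = μ(1−μ)/Var − 1 = 0.1204/0.0095 − 1 = 11.6737.
α = 0.14·11.6737 = 1.63, β = 0.86·11.6737 = 10.04.

α = 1.63, β = 10.04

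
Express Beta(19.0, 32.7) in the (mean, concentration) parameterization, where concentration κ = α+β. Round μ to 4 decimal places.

μ = 0.3675, κ = 51.7

κ = α+β = 19.0+32.7 = 51.7; μ = α/κ = 19.0/51.7 = 0.3675.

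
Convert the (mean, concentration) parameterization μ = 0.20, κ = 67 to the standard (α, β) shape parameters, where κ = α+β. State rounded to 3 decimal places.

α = 13.400, β = 53.600

Split κ in proportion μ : (1−μ): α = 0.20·67 = 13.400, β = 67 − 13.400 = 53.600.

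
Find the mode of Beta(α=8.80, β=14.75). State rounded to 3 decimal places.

0.362

The density x^(α−1)(1−x)^(β−1) is maximised at (α−1)/(α+β−2) = 7.80/21.55 = 0.362.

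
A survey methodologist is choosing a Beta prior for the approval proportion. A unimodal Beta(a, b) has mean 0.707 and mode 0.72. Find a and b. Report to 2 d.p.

a = 23.93, b = 9.92

With s = a+b: μ = a/s and mode = (a−1)/(s−2). Eliminating a = μs,
μs − 1 = m(s−2) ⇒ s(μ−m) = 1−2m ⇒ s = -0.44/-0.013 = 33.8462.
So a = μs = 23.93, b = (1−μ)s = 9.92.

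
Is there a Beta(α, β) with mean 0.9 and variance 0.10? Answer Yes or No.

No

For any Beta, Var(X) < E[X]·(1−E[X]).
Here μ(1−μ) = 0.9×0.1 = 0.09, and 0.10 ≥ 0.09.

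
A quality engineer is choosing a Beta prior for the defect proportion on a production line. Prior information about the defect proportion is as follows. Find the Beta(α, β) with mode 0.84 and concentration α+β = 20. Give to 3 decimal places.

α = 16.120, β = 3.880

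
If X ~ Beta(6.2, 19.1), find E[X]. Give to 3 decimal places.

0.245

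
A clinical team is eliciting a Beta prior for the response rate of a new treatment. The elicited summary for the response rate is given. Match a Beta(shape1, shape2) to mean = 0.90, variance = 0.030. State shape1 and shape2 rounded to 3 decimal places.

shape1 = 1.800, shape2 = 0.200

Write ν = shape1+shape2; then shape1 = μν and Var = μ(1−μ)/(ν+1).
ν = μ(1−μ)/Var − 1 = 0.0900/0.030 − 1 = 2.0000.
shape1 = 0.90·2.0000 = 1.800, shape2 = 0.10·2.0000 = 0.200.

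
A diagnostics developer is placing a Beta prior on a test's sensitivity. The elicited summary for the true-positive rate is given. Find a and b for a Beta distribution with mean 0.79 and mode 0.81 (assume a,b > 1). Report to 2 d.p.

Let s = a+b. Mean gives a = μs = 0.79s; mode gives (a−1)/(s−2) = 0.81.
Substituting: 0.79s − 1 = 0.81(s−2) = 0.81s − 1.62, so -0.02s = -0.62 and s = 31.0000.
Then a = 0.79×31.0000 = 24.49 and b = s−a = 6.51.

a = 24.49, b = 6.51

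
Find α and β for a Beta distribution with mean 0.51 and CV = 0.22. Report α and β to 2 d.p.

σ = CV·μ = 0.22×0.51 = 0.11220, so σ² = 0.012589.
s+1 = μ(1−μ)/σ² = 0.2499/0.012589 = 19.8509, so s = α+β = 18.8509.
α = μs = 9.61, β = (1−μ)s = 9.24.

α = 9.61, β = 9.24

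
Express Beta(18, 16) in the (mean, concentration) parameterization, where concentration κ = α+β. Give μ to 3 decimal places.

μ = 0.529, κ = 34

κ = α+β = 18+16 = 34; μ = α/κ = 18/34 = 0.529.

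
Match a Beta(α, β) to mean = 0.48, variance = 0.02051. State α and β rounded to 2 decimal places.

By moment matching, α+β = μ(1−μ)/σ² − 1 = (0.48·0.52)/0.02051 − 1 = 12.1697 − 1 = 11.1697.
Since α/(α+β) = μ, α = 0.48·11.1697 = 5.36 and β = 0.52·11.1697 = 5.81.

α = 5.36, β = 5.81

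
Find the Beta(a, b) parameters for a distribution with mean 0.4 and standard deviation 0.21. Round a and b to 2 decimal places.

a = 1.78, b = 2.67

Variance = 0.21² = 0.0441. The moment-matching identity a+b = μ(1−μ)/Var − 1 gives
a+b = 0.24/0.0441 − 1 = 4.4422, so a = μ·4.4422 = 1.78 and b = (1−μ)·4.4422 = 2.67.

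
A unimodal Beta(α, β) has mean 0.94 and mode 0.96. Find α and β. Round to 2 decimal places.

Let s = α+β. Mean gives α = μs = 0.94s; mode gives (α−1)/(s−2) = 0.96.
Substituting: 0.94s − 1 = 0.96(s−2) = 0.96s − 1.92, so -0.02s = -0.92 and s = 46.0000.
Then α = 0.94×46.0000 = 43.24 and β = s−α = 2.76.

α = 43.24, β = 2.76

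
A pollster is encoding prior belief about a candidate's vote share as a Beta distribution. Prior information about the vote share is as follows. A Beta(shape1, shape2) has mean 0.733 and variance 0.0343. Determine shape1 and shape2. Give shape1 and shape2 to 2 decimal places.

shape1 = 3.45, shape2 = 1.26

Write ν = shape1+shape2; then shape1 = μν and Var = μ(1−μ)/(ν+1).
ν = μ(1−μ)/Var − 1 = 0.195711/0.0343 − 1 = 4.7059.
shape1 = 0.733·4.7059 = 3.45, shape2 = 0.267·4.7059 = 1.26.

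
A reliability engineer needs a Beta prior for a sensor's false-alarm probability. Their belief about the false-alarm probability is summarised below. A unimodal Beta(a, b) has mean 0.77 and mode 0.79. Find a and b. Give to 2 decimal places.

a = 22.33, b = 6.67

Let s = a+b. Mean gives a = μs = 0.77s; mode gives (a−1)/(s−2) = 0.79.
Substituting: 0.77s − 1 = 0.79(s−2) = 0.79s − 1.58, so -0.02s = -0.58 and s = 29.0000.
Then a = 0.77×29.0000 = 22.33 and b = s−a = 6.67.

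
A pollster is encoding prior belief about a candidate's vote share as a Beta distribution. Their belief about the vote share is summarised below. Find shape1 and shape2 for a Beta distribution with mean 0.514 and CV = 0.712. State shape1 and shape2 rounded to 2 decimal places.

σ = CV·μ = 0.712×0.514 = 0.36597, so σ² = 0.133933.
s+1 = μ(1−μ)/σ² = 0.249804/0.133933 = 1.8651, so s = shape1+shape2 = 0.8651.
shape1 = μs = 0.44, shape2 = (1−μ)s = 0.42.

shape1 = 0.44, shape2 = 0.42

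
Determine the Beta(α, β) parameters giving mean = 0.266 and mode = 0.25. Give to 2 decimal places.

α = 8.31, β = 22.94

Let s = α+β. Mean gives α = μs = 0.266s; mode gives (α−1)/(s−2) = 0.25.
Substituting: 0.266s − 1 = 0.25(s−2) = 0.25s − 0.50, so 0.016s = 0.50 and s = 31.2500.
Then α = 0.266×31.2500 = 8.31 and β = s−α = 22.94.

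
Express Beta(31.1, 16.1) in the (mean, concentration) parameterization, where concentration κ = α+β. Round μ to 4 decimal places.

κ = α+β = 31.1+16.1 = 47.2; μ = α/κ = 31.1/47.2 = 0.6589.

μ = 0.6589, κ = 47.2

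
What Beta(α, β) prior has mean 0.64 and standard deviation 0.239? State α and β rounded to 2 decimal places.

α = 1.94, β = 1.09

First σ² = 0.057121. Setting α = μn, β = (1−μ)n with n = α+β,
μ(1−μ)/(n+1) = 0.057121 ⇒ n+1 = 0.2304/0.057121 = 4.0335 ⇒ n = 3.0335.
Hence α = 0.64×3.0335 = 1.94, β = 0.36×3.0335 = 1.09.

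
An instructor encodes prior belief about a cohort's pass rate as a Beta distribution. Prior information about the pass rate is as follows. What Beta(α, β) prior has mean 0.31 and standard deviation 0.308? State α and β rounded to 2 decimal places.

α = 0.39, β = 0.87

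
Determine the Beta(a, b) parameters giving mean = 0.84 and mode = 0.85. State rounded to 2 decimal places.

With s = a+b: μ = a/s and mode = (a−1)/(s−2). Eliminating a = μs,
μs − 1 = m(s−2) ⇒ s(μ−m) = 1−2m ⇒ s = -0.70/-0.01 = 70.0000.
So a = μs = 58.80, b = (1−μ)s = 11.20.

a = 58.80, b = 11.20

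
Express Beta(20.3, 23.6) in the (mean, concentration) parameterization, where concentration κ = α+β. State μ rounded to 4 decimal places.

μ = 0.4624, κ = 43.9

κ = α+β = 20.3+23.6 = 43.9; μ = α/κ = 20.3/43.9 = 0.4624.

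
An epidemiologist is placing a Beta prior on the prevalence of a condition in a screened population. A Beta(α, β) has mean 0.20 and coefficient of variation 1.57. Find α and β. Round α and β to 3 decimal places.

α = 0.125, β = 0.498

σ = CV·μ = 1.57×0.20 = 0.31400, so σ² = 0.098596.
s+1 = μ(1−μ)/σ² = 0.1600/0.098596 = 1.6228, so s = α+β = 0.6228.
α = μs = 0.125, β = (1−μ)s = 0.498.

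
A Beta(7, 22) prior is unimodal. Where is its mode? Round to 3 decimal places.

0.222

The density x^(α−1)(1−x)^(β−1) is maximised at (α−1)/(α+β−2) = 6/27 = 0.222.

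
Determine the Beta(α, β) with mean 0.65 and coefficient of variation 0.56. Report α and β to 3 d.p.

σ = CV·μ = 0.56×0.65 = 0.36400, so σ² = 0.132496.
s+1 = μ(1−μ)/σ² = 0.2275/0.132496 = 1.7170, so s = α+β = 0.7170.
α = μs = 0.466, β = (1−μ)s = 0.251.

α = 0.466, β = 0.251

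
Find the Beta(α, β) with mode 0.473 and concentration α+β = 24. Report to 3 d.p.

α = 11.406, β = 12.594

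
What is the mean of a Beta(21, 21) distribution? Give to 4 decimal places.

0.5000

E[X] = α/(α+β) = 21/42 = 0.5000.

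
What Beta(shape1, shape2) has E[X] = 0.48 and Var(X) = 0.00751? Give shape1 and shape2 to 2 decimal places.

shape1 = 15.47, shape2 = 16.76

Let s = shape1+shape2. The Beta variance is μ(1−μ)/(s+1).
So s+1 = μ(1−μ)/σ² = (0.48×0.52)/0.00751 = 0.2496/0.00751 = 33.2357, giving s = 32.2357.
Then shape1 = μs = 0.48×32.2357 = 15.47 and shape2 = (1−μ)s = 0.52×32.2357 = 16.76.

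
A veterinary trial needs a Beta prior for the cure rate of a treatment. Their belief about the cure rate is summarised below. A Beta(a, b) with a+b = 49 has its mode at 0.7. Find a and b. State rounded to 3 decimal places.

a = 33.900, b = 15.100

For a,b>1 the mode is (a−1)/(a+b−2), so a = mode·(κ−2)+1 = 0.7×47+1 = 33.900.
And b = (1−mode)·(κ−2)+1 = 0.3×47+1 = 15.100.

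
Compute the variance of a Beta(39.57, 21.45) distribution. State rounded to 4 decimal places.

Var = αβ/[(α+β)²(α+β+1)] = (39.57×21.45)/(61.02²×62.02) = 848.7765/230927.773608 = 0.0037.

0.0037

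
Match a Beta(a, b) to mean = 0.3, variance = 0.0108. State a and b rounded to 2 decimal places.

a = 5.53, b = 12.91

Write ν = a+b; then a = μν and Var = μ(1−μ)/(ν+1).
ν = μ(1−μ)/Var − 1 = 0.21/0.0108 − 1 = 18.4444.
a = 0.3·18.4444 = 5.53, b = 0.7·18.4444 = 12.91.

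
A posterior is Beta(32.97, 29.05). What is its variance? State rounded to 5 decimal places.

0.00395

μ = 32.97/62.02 = 0.531603; Var = μ(1−μ)/(α+β+1) = 0.2490013/63.02 = 0.00395.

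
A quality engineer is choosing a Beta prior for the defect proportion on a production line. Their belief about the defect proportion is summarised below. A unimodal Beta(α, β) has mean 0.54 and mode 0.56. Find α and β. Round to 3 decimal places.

α = 3.240, β = 2.760

With s = α+β: μ = α/s and mode = (α−1)/(s−2). Eliminating α = μs,
μs − 1 = m(s−2) ⇒ s(μ−m) = 1−2m ⇒ s = -0.12/-0.02 = 6.0000.
So α = μs = 3.240, β = (1−μ)s = 2.760.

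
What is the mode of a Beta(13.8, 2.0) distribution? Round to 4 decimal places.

0.9275

The density x^(α−1)(1−x)^(β−1) is maximised at (α−1)/(α+β−2) = 12.8/13.8 = 0.9275.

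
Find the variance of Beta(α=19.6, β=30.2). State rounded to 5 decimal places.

0.00470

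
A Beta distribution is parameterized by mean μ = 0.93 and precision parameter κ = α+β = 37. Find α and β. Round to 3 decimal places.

Split κ in proportion μ : (1−μ): α = 0.93·37 = 34.410, β = 37 − 34.410 = 2.590.

α = 34.410, β = 2.590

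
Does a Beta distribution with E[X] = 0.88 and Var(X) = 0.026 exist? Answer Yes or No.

A Beta with mean μ has variance μ(1−μ)/(α+β+1) < μ(1−μ).
Here μ(1−μ) = 0.88×0.12 = 0.1056, and 0.026 < 0.1056.

Yes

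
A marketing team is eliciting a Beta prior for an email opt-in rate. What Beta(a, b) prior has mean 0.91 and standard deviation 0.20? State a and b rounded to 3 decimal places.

a = 0.953, b = 0.094

First σ² = 0.0400. Setting a = μn, b = (1−μ)n with n = a+b,
μ(1−μ)/(n+1) = 0.0400 ⇒ n+1 = 0.0819/0.0400 = 2.0475 ⇒ n = 1.0475.
Hence a = 0.91×1.0475 = 0.953, b = 0.09×1.0475 = 0.094.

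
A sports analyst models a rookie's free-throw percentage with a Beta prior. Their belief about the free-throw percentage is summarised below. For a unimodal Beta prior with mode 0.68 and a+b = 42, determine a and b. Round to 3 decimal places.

Mode = (a−1)/(κ−2) with κ = a+b, so a−1 = 0.68·40 = 27.200.
a = 28.200; b = κ − a = 13.800.

a = 28.200, b = 13.800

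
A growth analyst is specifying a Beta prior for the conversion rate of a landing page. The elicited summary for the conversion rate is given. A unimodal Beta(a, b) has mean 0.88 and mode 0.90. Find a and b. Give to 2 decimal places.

Let s = a+b. Mean gives a = μs = 0.88s; mode gives (a−1)/(s−2) = 0.90.
Substituting: 0.88s − 1 = 0.90(s−2) = 0.90s − 1.80, so -0.02s = -0.80 and s = 40.0000.
Then a = 0.88×40.0000 = 35.20 and b = s−a = 4.80.

a = 35.20, b = 4.80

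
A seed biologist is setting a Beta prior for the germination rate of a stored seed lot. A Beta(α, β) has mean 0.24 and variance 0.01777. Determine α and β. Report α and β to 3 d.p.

α = 2.223, β = 7.041

Write ν = α+β; then α = μν and Var = μ(1−μ)/(ν+1).
ν = μ(1−μ)/Var − 1 = 0.1824/0.01777 − 1 = 9.2645.
α = 0.24·9.2645 = 2.223, β = 0.76·9.2645 = 7.041.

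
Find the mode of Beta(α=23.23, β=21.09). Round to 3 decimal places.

0.525

The density x^(α−1)(1−x)^(β−1) is maximised at (α−1)/(α+β−2) = 22.23/42.32 = 0.525.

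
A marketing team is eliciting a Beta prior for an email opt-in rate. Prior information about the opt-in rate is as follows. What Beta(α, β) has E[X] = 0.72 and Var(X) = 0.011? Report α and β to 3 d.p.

α = 12.476, β = 4.852

Let s = α+β. The Beta variance is μ(1−μ)/(s+1).
So s+1 = μ(1−μ)/σ² = (0.72×0.28)/0.011 = 0.2016/0.011 = 18.3273, giving s = 17.3273.
Then α = μs = 0.72×17.3273 = 12.476 and β = (1−μ)s = 0.28×17.3273 = 4.852.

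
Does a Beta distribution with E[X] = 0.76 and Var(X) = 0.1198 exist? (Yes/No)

Yes

A Beta with mean μ has variance μ(1−μ)/(α+β+1) < μ(1−μ).
Here μ(1−μ) = 0.76×0.24 = 0.1824, and 0.1198 < 0.1824.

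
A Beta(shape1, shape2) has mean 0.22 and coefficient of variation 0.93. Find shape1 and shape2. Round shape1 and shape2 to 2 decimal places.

σ = CV·μ = 0.93×0.22 = 0.20460, so σ² = 0.041861.
s+1 = μ(1−μ)/σ² = 0.1716/0.041861 = 4.0993, so s = shape1+shape2 = 3.0993.
shape1 = μs = 0.68, shape2 = (1−μ)s = 2.42.

shape1 = 0.68, shape2 = 2.42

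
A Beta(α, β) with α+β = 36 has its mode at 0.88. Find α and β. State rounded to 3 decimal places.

α = 30.920, β = 5.080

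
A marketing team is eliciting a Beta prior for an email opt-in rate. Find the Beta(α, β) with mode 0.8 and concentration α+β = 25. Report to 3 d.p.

Since the density peak of Beta(α,β) is at (α−1)/(α+β−2),
α = 1 + 0.8(25−2) = 19.400 and β = 25 − 19.400 = 5.600.

α = 19.400, β = 5.600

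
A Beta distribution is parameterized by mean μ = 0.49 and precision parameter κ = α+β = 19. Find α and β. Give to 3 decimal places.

α = μκ = 0.49×19 = 9.310 and β = (1−μ)κ = 0.51×19 = 9.690.

α = 9.310, β = 9.690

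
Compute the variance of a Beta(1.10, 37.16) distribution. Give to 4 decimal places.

0.0007

α+β = 38.26 and αβ = 40.8760, so Var = αβ/[(α+β)²(α+β+1)] = 40.8760/57469.871576 = 0.0007.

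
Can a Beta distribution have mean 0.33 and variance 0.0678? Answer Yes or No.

Yes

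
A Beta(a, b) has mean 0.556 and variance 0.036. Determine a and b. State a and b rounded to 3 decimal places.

a = 3.257, b = 2.601

Write ν = a+b; then a = μν and Var = μ(1−μ)/(ν+1).
ν = μ(1−μ)/Var − 1 = 0.246864/0.036 − 1 = 5.8573.
a = 0.556·5.8573 = 3.257, b = 0.444·5.8573 = 2.601.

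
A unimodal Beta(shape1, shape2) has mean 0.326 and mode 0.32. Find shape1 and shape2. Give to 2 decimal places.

shape1 = 19.56, shape2 = 40.44

With s = shape1+shape2: μ = shape1/s and mode = (shape1−1)/(s−2). Eliminating shape1 = μs,
μs − 1 = m(s−2) ⇒ s(μ−m) = 1−2m ⇒ s = 0.36/0.006 = 60.0000.
So shape1 = μs = 19.56, shape2 = (1−μ)s = 40.44.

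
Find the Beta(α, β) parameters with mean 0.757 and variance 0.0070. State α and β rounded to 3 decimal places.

By moment matching, α+β = μ(1−μ)/σ² − 1 = (0.757·0.243)/0.0070 − 1 = 26.2787 − 1 = 25.2787.
Since α/(α+β) = μ, α = 0.757·25.2787 = 19.136 and β = 0.243·25.2787 = 6.143.

α = 19.136, β = 6.143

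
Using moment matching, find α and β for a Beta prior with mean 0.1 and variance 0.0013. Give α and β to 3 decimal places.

α = 6.823, β = 61.408

Write ν = α+β; then α = μν and Var = μ(1−μ)/(ν+1).
ν = μ(1−μ)/Var − 1 = 0.09/0.0013 − 1 = 68.2308.
α = 0.1·68.2308 = 6.823, β = 0.9·68.2308 = 61.408.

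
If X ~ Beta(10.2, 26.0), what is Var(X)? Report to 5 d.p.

α+β = 36.2 and αβ = 265.20, so Var = αβ/[(α+β)²(α+β+1)] = 265.20/48748.368 = 0.00544.

0.00544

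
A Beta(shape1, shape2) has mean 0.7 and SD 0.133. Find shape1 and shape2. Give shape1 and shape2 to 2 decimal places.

Variance = 0.133² = 0.017689. The moment-matching identity shape1+shape2 = μ(1−μ)/Var − 1 gives
shape1+shape2 = 0.21/0.017689 − 1 = 10.8718, so shape1 = μ·10.8718 = 7.61 and shape2 = (1−μ)·10.8718 = 3.26.

shape1 = 7.61, shape2 = 3.26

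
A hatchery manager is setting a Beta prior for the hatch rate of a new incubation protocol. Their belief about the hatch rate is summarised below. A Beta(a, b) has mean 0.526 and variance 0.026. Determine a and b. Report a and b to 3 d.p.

Let s = a+b. The Beta variance is μ(1−μ)/(s+1).
So s+1 = μ(1−μ)/σ² = (0.526×0.474)/0.026 = 0.249324/0.026 = 9.5894, giving s = 8.5894.
Then a = μs = 0.526×8.5894 = 4.518 and b = (1−μ)s = 0.474×8.5894 = 4.071.

a = 4.518, b = 4.071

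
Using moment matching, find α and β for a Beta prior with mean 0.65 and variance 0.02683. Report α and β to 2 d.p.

α = 4.86, β = 2.62

Let s = α+β. The Beta variance is μ(1−μ)/(s+1).
So s+1 = μ(1−μ)/σ² = (0.65×0.35)/0.02683 = 0.2275/0.02683 = 8.4793, giving s = 7.4793.
Then α = μs = 0.65×7.4793 = 4.86 and β = (1−μ)s = 0.35×7.4793 = 2.62.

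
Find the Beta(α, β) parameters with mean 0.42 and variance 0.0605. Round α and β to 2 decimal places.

α = 1.27, β = 1.76

Write ν = α+β; then α = μν and Var = μ(1−μ)/(ν+1).
ν = μ(1−μ)/Var − 1 = 0.2436/0.0605 − 1 = 3.0264.
α = 0.42·3.0264 = 1.27, β = 0.58·3.0264 = 1.76.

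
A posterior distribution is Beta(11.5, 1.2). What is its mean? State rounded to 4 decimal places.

The Beta mean is α/(α+β) = 11.5/(11.5+1.2) = 0.9055.

0.9055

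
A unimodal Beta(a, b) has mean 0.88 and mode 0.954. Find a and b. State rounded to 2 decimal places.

a = 10.80, b = 1.47

With s = a+b: μ = a/s and mode = (a−1)/(s−2). Eliminating a = μs,
μs − 1 = m(s−2) ⇒ s(μ−m) = 1−2m ⇒ s = -0.908/-0.074 = 12.2703.
So a = μs = 10.80, b = (1−μ)s = 1.47.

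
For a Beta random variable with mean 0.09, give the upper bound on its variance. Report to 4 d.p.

0.0819

Var = μ(1−μ)/(α+β+1), which approaches μ(1−μ) as α+β → 0.
So the supremum is μ(1−μ) = 0.09×0.91 = 0.0819.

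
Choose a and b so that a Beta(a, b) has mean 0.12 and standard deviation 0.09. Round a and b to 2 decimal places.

Variance = 0.09² = 0.0081. The moment-matching identity a+b = μ(1−μ)/Var − 1 gives
a+b = 0.1056/0.0081 − 1 = 12.0370, so a = μ·12.0370 = 1.44 and b = (1−μ)·12.0370 = 10.59.

a = 1.44, b = 10.59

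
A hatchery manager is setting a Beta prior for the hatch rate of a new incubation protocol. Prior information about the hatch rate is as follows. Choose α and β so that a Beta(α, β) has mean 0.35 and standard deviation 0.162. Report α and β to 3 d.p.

Variance = 0.162² = 0.026244. The moment-matching identity α+β = μ(1−μ)/Var − 1 gives
α+β = 0.2275/0.026244 − 1 = 7.6686, so α = μ·7.6686 = 2.684 and β = (1−μ)·7.6686 = 4.985.

α = 2.684, β = 4.985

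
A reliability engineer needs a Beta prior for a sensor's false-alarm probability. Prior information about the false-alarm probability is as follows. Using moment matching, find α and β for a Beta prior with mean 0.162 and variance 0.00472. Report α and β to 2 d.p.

α = 4.50, β = 23.26

Write ν = α+β; then α = μν and Var = μ(1−μ)/(ν+1).
ν = μ(1−μ)/Var − 1 = 0.135756/0.00472 − 1 = 27.7619.
α = 0.162·27.7619 = 4.50, β = 0.838·27.7619 = 23.26.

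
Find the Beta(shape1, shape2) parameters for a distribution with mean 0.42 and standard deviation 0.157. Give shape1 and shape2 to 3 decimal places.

shape1 = 3.731, shape2 = 5.152

σ² = 0.157² = 0.024649.
With s = shape1+shape2, Var = μ(1−μ)/(s+1), so s+1 = (0.42×0.58)/0.024649 = 9.8828 and s = 8.8828.
shape1 = μs = 3.731, shape2 = (1−μ)s = 5.152.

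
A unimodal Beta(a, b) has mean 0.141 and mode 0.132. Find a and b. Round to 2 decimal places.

a = 11.53, b = 70.25

With s = a+b: μ = a/s and mode = (a−1)/(s−2). Eliminating a = μs,
μs − 1 = m(s−2) ⇒ s(μ−m) = 1−2m ⇒ s = 0.736/0.009 = 81.7778.
So a = μs = 11.53, b = (1−μ)s = 70.25.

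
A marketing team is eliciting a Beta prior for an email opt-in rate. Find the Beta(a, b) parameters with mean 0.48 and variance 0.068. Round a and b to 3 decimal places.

a = 1.282, b = 1.389

Write ν = a+b; then a = μν and Var = μ(1−μ)/(ν+1).
ν = μ(1−μ)/Var − 1 = 0.2496/0.068 − 1 = 2.6706.
a = 0.48·2.6706 = 1.282, b = 0.52·2.6706 = 1.389.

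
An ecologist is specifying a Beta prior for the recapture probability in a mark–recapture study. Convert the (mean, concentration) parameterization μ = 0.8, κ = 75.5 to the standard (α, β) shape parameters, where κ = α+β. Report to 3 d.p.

α = 60.400, β = 15.100

α = μκ = 0.8×75.5 = 60.400 and β = (1−μ)κ = 0.2×75.5 = 15.100.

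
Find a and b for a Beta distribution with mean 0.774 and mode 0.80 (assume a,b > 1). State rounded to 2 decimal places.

Let s = a+b. Mean gives a = μs = 0.774s; mode gives (a−1)/(s−2) = 0.80.
Substituting: 0.774s − 1 = 0.80(s−2) = 0.80s − 1.60, so -0.026s = -0.60 and s = 23.0769.
Then a = 0.774×23.0769 = 17.86 and b = s−a = 5.22.

a = 17.86, b = 5.22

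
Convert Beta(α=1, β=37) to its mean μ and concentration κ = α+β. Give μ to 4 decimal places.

μ = 0.0263, κ = 38

κ = α+β = 1+37 = 38; μ = α/κ = 1/38 = 0.0263.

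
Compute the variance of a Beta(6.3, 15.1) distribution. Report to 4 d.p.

Var = αβ/[(α+β)²(α+β+1)] = (6.3×15.1)/(21.4²×22.4) = 95.13/10258.304 = 0.0093.

0.0093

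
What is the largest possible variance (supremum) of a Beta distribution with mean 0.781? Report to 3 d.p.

For fixed mean μ the Beta variance is μ(1−μ)/(α+β+1), increasing as α+β decreases.
Its least upper bound (not attained) is μ(1−μ) = 0.781·0.219 = 0.171.

0.171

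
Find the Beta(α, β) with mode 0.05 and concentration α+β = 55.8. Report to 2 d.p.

α = 3.69, β = 52.11

Since the density peak of Beta(α,β) is at (α−1)/(α+β−2),
α = 1 + 0.05(55.8−2) = 3.69 and β = 55.8 − 3.69 = 52.11.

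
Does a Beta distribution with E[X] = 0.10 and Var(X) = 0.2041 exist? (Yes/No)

No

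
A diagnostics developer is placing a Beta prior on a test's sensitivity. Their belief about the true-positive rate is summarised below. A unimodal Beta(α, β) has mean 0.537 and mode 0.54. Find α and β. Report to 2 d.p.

α = 14.32, β = 12.35

With s = α+β: μ = α/s and mode = (α−1)/(s−2). Eliminating α = μs,
μs − 1 = m(s−2) ⇒ s(μ−m) = 1−2m ⇒ s = -0.08/-0.003 = 26.6667.
So α = μs = 14.32, β = (1−μ)s = 12.35.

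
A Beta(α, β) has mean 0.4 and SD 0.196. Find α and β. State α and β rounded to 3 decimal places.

α = 2.099, β = 3.148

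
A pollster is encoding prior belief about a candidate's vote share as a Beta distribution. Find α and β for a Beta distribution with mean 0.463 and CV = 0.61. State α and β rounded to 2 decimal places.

Var = (CV·μ)² = (0.61×0.463)² = 0.079767.
α+β = μ(1−μ)/Var − 1 = 0.248631/0.079767 − 1 = 2.1170.
Thus α = 0.463·2.1170 = 0.98 and β = 0.537·2.1170 = 1.14.

α = 0.98, β = 1.14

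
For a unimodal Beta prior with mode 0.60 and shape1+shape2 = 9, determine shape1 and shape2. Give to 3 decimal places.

Since the density peak of Beta(shape1,shape2) is at (shape1−1)/(shape1+shape2−2),
shape1 = 1 + 0.60(9−2) = 5.200 and shape2 = 9 − 5.200 = 3.800.

shape1 = 5.200, shape2 = 3.800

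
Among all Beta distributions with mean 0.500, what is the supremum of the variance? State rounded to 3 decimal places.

For fixed mean μ the Beta variance is μ(1−μ)/(α+β+1), increasing as α+β decreases.
Its least upper bound (not attained) is μ(1−μ) = 0.500·0.500 = 0.250.

0.250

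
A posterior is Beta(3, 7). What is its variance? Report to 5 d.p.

Var = αβ/[(α+β)²(α+β+1)] = (3×7)/(10²×11) = 21/1100 = 0.01909.

0.01909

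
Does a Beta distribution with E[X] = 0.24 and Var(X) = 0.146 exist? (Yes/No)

Yes

For any Beta, Var(X) < E[X]·(1−E[X]).
Here μ(1−μ) = 0.24×0.76 = 0.1824, and 0.146 < 0.1824.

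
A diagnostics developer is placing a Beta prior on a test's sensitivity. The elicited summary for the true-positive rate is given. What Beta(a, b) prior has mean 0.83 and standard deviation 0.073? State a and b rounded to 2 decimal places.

σ² = 0.073² = 0.005329.
With s = a+b, Var = μ(1−μ)/(s+1), so s+1 = (0.83×0.17)/0.005329 = 26.4778 and s = 25.4778.
a = μs = 21.15, b = (1−μ)s = 4.33.

a = 21.15, b = 4.33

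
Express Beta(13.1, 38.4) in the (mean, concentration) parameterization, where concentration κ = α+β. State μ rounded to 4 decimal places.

κ = α+β = 13.1+38.4 = 51.5; μ = α/κ = 13.1/51.5 = 0.2544.

μ = 0.2544, κ = 51.5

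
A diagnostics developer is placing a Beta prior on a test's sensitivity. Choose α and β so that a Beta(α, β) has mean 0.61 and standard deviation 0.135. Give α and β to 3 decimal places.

σ² = 0.135² = 0.018225.
With s = α+β, Var = μ(1−μ)/(s+1), so s+1 = (0.61×0.39)/0.018225 = 13.0535 and s = 12.0535.
α = μs = 7.353, β = (1−μ)s = 4.701.

α = 7.353, β = 4.701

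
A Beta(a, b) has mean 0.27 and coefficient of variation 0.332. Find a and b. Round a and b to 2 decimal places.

a = 6.35, b = 17.18

σ = CV·μ = 0.332×0.27 = 0.08964, so σ² = 0.008035.
s+1 = μ(1−μ)/σ² = 0.1971/0.008035 = 24.5292, so s = a+b = 23.5292.
a = μs = 6.35, b = (1−μ)s = 17.18.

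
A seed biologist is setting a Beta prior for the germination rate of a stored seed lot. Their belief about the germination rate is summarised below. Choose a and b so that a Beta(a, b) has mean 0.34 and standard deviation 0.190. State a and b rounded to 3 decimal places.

a = 1.773, b = 3.443

Variance = 0.190² = 0.036100. The moment-matching identity a+b = μ(1−μ)/Var − 1 gives
a+b = 0.2244/0.036100 − 1 = 5.2161, so a = μ·5.2161 = 1.773 and b = (1−μ)·5.2161 = 3.443.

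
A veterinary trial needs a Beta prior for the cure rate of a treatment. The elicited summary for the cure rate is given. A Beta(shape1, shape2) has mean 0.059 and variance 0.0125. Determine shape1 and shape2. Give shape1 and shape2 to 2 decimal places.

shape1 = 0.20, shape2 = 3.24

Write ν = shape1+shape2; then shape1 = μν and Var = μ(1−μ)/(ν+1).
ν = μ(1−μ)/Var − 1 = 0.055519/0.0125 − 1 = 3.4415.
shape1 = 0.059·3.4415 = 0.20, shape2 = 0.941·3.4415 = 3.24.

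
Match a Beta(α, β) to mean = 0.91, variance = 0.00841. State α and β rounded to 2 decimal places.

α = 7.95, β = 0.79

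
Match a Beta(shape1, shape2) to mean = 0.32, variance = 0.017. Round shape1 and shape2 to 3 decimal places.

shape1 = 3.776, shape2 = 8.024

By moment matching, shape1+shape2 = μ(1−μ)/σ² − 1 = (0.32·0.68)/0.017 − 1 = 12.8000 − 1 = 11.8000.
Since shape1/(shape1+shape2) = μ, shape1 = 0.32·11.8000 = 3.776 and shape2 = 0.68·11.8000 = 8.024.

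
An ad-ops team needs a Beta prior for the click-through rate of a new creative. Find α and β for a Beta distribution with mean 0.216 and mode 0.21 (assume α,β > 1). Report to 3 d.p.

α = 20.880, β = 75.787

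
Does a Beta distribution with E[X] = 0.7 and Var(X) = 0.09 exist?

Yes

The Beta variance bound is σ² < μ(1−μ).
Here μ(1−μ) = 0.7×0.3 = 0.21, and 0.09 < 0.21.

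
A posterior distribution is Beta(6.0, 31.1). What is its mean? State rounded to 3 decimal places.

E[X] = α/(α+β) = 6.0/37.1 = 0.162.

0.162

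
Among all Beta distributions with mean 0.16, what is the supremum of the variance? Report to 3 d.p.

0.134

Var = μ(1−μ)/(α+β+1), which approaches μ(1−μ) as α+β → 0.
So the supremum is μ(1−μ) = 0.16×0.84 = 0.134.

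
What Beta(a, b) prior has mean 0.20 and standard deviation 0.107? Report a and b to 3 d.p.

a = 2.595, b = 10.380

Variance = 0.107² = 0.011449. The moment-matching identity a+b = μ(1−μ)/Var − 1 gives
a+b = 0.1600/0.011449 − 1 = 12.9750, so a = μ·12.9750 = 2.595 and b = (1−μ)·12.9750 = 10.380.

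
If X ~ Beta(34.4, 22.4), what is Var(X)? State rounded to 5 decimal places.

Var = αβ/[(α+β)²(α+β+1)] = (34.4×22.4)/(56.8²×57.8) = 770.56/186476.672 = 0.00413.

0.00413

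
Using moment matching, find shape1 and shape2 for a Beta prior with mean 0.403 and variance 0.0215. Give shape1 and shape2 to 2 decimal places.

shape1 = 4.11, shape2 = 6.08

By moment matching, shape1+shape2 = μ(1−μ)/σ² − 1 = (0.403·0.597)/0.0215 − 1 = 11.1903 − 1 = 10.1903.
Since shape1/(shape1+shape2) = μ, shape1 = 0.403·10.1903 = 4.11 and shape2 = 0.597·10.1903 = 6.08.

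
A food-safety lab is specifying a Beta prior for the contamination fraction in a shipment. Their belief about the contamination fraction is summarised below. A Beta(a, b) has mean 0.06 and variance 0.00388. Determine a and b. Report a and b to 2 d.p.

By moment matching, a+b = μ(1−μ)/σ² − 1 = (0.06·0.94)/0.00388 − 1 = 14.5361 − 1 = 13.5361.
Since a/(a+b) = μ, a = 0.06·13.5361 = 0.81 and b = 0.94·13.5361 = 12.72.

a = 0.81, b = 12.72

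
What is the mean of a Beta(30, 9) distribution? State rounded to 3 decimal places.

The Beta mean is α/(α+β) = 30/(30+9) = 0.769.

0.769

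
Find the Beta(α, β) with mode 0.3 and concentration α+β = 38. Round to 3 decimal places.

α = 11.800, β = 26.200

Mode = (α−1)/(κ−2) with κ = α+β, so α−1 = 0.3·36 = 10.800.
α = 11.800; β = κ − α = 26.200.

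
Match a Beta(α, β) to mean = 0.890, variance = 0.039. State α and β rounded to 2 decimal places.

Write ν = α+β; then α = μν and Var = μ(1−μ)/(ν+1).
ν = μ(1−μ)/Var − 1 = 0.097900/0.039 − 1 = 1.5103.
α = 0.890·1.5103 = 1.34, β = 0.110·1.5103 = 0.17.

α = 1.34, β = 0.17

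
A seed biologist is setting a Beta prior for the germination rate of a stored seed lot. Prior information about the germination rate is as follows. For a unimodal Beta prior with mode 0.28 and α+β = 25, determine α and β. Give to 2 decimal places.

α = 7.44, β = 17.56

Since the density peak of Beta(α,β) is at (α−1)/(α+β−2),
α = 1 + 0.28(25−2) = 7.44 and β = 25 − 7.44 = 17.56.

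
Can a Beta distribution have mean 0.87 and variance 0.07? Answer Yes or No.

For any Beta, Var(X) < E[X]·(1−E[X]).
Here μ(1−μ) = 0.87×0.13 = 0.1131, and 0.07 < 0.1131.

Yes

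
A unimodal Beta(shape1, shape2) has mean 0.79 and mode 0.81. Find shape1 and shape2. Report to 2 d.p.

shape1 = 24.49, shape2 = 6.51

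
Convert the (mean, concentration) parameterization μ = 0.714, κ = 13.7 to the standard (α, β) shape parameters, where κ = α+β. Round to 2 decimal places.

α = 9.78, β = 3.92

α = μκ = 0.714×13.7 = 9.78 and β = (1−μ)κ = 0.286×13.7 = 3.92.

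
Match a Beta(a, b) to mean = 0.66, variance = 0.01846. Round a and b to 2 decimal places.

By moment matching, a+b = μ(1−μ)/σ² − 1 = (0.66·0.34)/0.01846 − 1 = 12.1560 − 1 = 11.1560.
Since a/(a+b) = μ, a = 0.66·11.1560 = 7.36 and b = 0.34·11.1560 = 3.79.

a = 7.36, b = 3.79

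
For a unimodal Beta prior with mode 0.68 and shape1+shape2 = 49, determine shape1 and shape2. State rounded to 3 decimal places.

Mode = (shape1−1)/(κ−2) with κ = shape1+shape2, so shape1−1 = 0.68·47 = 31.960.
shape1 = 32.960; shape2 = κ − shape1 = 16.040.

shape1 = 32.960, shape2 = 16.040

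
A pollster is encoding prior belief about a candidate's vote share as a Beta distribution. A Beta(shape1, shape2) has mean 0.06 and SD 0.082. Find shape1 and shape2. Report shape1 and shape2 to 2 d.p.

σ² = 0.082² = 0.006724.
With s = shape1+shape2, Var = μ(1−μ)/(s+1), so s+1 = (0.06×0.94)/0.006724 = 8.3879 and s = 7.3879.
shape1 = μs = 0.44, shape2 = (1−μ)s = 6.94.

shape1 = 0.44, shape2 = 6.94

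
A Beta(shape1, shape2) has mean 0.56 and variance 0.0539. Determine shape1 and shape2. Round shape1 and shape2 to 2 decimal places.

By moment matching, shape1+shape2 = μ(1−μ)/σ² − 1 = (0.56·0.44)/0.0539 − 1 = 4.5714 − 1 = 3.5714.
Since shape1/(shape1+shape2) = μ, shape1 = 0.56·3.5714 = 2.00 and shape2 = 0.44·3.5714 = 1.57.

shape1 = 2.00, shape2 = 1.57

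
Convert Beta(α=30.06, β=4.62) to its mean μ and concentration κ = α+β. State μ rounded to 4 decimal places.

κ = α+β = 30.06+4.62 = 34.68; μ = α/κ = 30.06/34.68 = 0.8668.

μ = 0.8668, κ = 34.68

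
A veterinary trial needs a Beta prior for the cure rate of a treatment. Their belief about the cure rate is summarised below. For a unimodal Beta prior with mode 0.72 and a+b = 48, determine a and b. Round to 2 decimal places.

Since the density peak of Beta(a,b) is at (a−1)/(a+b−2),
a = 1 + 0.72(48−2) = 34.12 and b = 48 − 34.12 = 13.88.

a = 34.12, b = 13.88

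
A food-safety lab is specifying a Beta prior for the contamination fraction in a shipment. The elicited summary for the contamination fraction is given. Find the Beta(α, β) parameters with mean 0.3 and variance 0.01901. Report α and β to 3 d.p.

By moment matching, α+β = μ(1−μ)/σ² − 1 = (0.3·0.7)/0.01901 − 1 = 11.0468 − 1 = 10.0468.
Since α/(α+β) = μ, α = 0.3·10.0468 = 3.014 and β = 0.7·10.0468 = 7.033.

α = 3.014, β = 7.033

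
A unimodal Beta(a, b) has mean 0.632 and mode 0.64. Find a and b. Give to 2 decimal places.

Let s = a+b. Mean gives a = μs = 0.632s; mode gives (a−1)/(s−2) = 0.64.
Substituting: 0.632s − 1 = 0.64(s−2) = 0.64s − 1.28, so -0.008s = -0.28 and s = 35.0000.
Then a = 0.632×35.0000 = 22.12 and b = s−a = 12.88.

a = 22.12, b = 12.88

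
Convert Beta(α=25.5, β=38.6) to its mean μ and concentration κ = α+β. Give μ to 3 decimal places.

μ = 0.398, κ = 64.1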